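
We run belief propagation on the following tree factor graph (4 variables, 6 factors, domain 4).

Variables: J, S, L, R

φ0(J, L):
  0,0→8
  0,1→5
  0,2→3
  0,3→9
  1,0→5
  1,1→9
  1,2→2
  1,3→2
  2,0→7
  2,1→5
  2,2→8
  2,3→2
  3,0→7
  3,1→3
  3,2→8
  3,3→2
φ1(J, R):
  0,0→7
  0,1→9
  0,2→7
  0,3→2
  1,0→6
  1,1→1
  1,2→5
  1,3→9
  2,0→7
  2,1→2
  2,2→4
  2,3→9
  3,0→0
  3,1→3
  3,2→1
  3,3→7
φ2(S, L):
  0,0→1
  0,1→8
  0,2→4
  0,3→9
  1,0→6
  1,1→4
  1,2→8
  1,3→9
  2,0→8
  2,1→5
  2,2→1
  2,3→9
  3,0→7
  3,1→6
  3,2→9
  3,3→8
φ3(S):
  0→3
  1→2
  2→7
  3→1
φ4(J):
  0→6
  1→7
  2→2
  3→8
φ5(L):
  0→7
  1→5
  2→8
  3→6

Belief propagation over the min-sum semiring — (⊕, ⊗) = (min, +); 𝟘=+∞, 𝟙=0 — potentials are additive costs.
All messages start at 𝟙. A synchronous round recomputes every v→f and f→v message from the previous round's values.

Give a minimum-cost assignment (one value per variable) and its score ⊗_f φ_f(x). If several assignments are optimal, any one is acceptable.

assignment: (J=2, S=1, L=1, R=1); score = 20

init: all messages = 𝟙 over 4 values
r1 m[φ0→J] = [3, 2, 2, 2]
r1 m[φ0→L] = [5, 3, 2, 2]
r1 m[φ1→J] = [2, 1, 2, 0]
r1 m[φ1→R] = [0, 1, 1, 2]
r1 m[φ2→S] = [1, 4, 1, 6]
r1 m[φ2→L] = [1, 4, 1, 8]
r1 m[φ3→S] = [3, 2, 7, 1]
r1 m[φ4→J] = [6, 7, 2, 8]
r1 m[φ5→L] = [7, 5, 8, 6]
r1 m[J→φ0] = [0, 0, 0, 0]
r1 m[J→φ1] = [0, 0, 0, 0]
r1 m[J→φ4] = [0, 0, 0, 0]
r1 m[S→φ2] = [0, 0, 0, 0]
r1 m[S→φ3] = [0, 0, 0, 0]
r1 m[L→φ0] = [0, 0, 0, 0]
r1 m[L→φ2] = [0, 0, 0, 0]
r1 m[L→φ5] = [0, 0, 0, 0]
r1 m[R→φ1] = [0, 0, 0, 0]
r2 m[φ0→J] = [3, 2, 2, 2]
r2 m[φ0→L] = [5, 3, 2, 2]
r2 m[φ1→J] = [2, 1, 2, 0]
r2 m[φ1→R] = [0, 1, 1, 2]
r2 m[φ2→S] = [1, 4, 1, 6]
r2 m[φ2→L] = [1, 4, 1, 8]
r2 m[φ3→S] = [3, 2, 7, 1]
r2 m[φ4→J] = [6, 7, 2, 8]
r2 m[φ5→L] = [7, 5, 8, 6]
r2 m[J→φ0] = [8, 8, 4, 8]
r2 m[J→φ1] = [9, 9, 4, 10]
r2 m[J→φ4] = [5, 3, 4, 2]
r2 m[S→φ2] = [3, 2, 7, 1]
r2 m[S→φ3] = [1, 4, 1, 6]
r2 m[L→φ0] = [8, 9, 9, 14]
r2 m[L→φ2] = [12, 8, 10, 8]
r2 m[L→φ5] = [6, 7, 3, 10]
r2 m[R→φ1] = [0, 0, 0, 0]
r3 m[φ0→J] = [12, 11, 14, 12]
r3 m[φ0→L] = [11, 9, 10, 6]
r3 m[φ1→J] = [2, 1, 2, 0]
r3 m[φ1→R] = [10, 6, 8, 11]
r3 m[φ2→S] = [13, 12, 11, 14]
r3 m[φ2→L] = [4, 6, 7, 9]
r3 m[φ3→S] = [3, 2, 7, 1]
r3 m[φ4→J] = [6, 7, 2, 8]
r3 m[φ5→L] = [7, 5, 8, 6]
r3 m[J→φ0] = [8, 8, 4, 8]
r3 m[J→φ1] = [9, 9, 4, 10]
r3 m[J→φ4] = [5, 3, 4, 2]
r3 m[S→φ2] = [3, 2, 7, 1]
r3 m[S→φ3] = [1, 4, 1, 6]
r3 m[L→φ0] = [8, 9, 9, 14]
r3 m[L→φ2] = [12, 8, 10, 8]
r3 m[L→φ5] = [6, 7, 3, 10]
r3 m[R→φ1] = [0, 0, 0, 0]
r4 m[φ0→J] = [12, 11, 14, 12]
r4 m[φ0→L] = [11, 9, 10, 6]
r4 m[φ1→J] = [2, 1, 2, 0]
r4 m[φ1→R] = [10, 6, 8, 11]
r4 m[φ2→S] = [13, 12, 11, 14]
r4 m[φ2→L] = [4, 6, 7, 9]
r4 m[φ3→S] = [3, 2, 7, 1]
r4 m[φ4→J] = [6, 7, 2, 8]
r4 m[φ5→L] = [7, 5, 8, 6]
r4 m[J→φ0] = [8, 8, 4, 8]
r4 m[J→φ1] = [18, 18, 16, 20]
r4 m[J→φ4] = [14, 12, 16, 12]
r4 m[S→φ2] = [3, 2, 7, 1]
r4 m[S→φ3] = [13, 12, 11, 14]
r4 m[L→φ0] = [11, 11, 15, 15]
r4 m[L→φ2] = [18, 14, 18, 12]
r4 m[L→φ5] = [15, 15, 17, 15]
r4 m[R→φ1] = [0, 0, 0, 0]
r5 m[φ0→J] = [16, 16, 16, 14]
r5 m[φ0→L] = [11, 9, 10, 6]
r5 m[φ1→J] = [2, 1, 2, 0]
r5 m[φ1→R] = [20, 18, 20, 20]
r5 m[φ2→S] = [19, 18, 19, 20]
r5 m[φ2→L] = [4, 6, 7, 9]
r5 m[φ3→S] = [3, 2, 7, 1]
r5 m[φ4→J] = [6, 7, 2, 8]
r5 m[φ5→L] = [7, 5, 8, 6]
r5 m[J→φ0] = [8, 8, 4, 8]
r5 m[J→φ1] = [18, 18, 16, 20]
r5 m[J→φ4] = [14, 12, 16, 12]
r5 m[S→φ2] = [3, 2, 7, 1]
r5 m[S→φ3] = [13, 12, 11, 14]
r5 m[L→φ0] = [11, 11, 15, 15]
r5 m[L→φ2] = [18, 14, 18, 12]
r5 m[L→φ5] = [15, 15, 17, 15]
r5 m[R→φ1] = [0, 0, 0, 0]
r6 m[φ0→J] = [16, 16, 16, 14]
r6 m[φ0→L] = [11, 9, 10, 6]
r6 m[φ1→J] = [2, 1, 2, 0]
r6 m[φ1→R] = [20, 18, 20, 20]
r6 m[φ2→S] = [19, 18, 19, 20]
r6 m[φ2→L] = [4, 6, 7, 9]
r6 m[φ3→S] = [3, 2, 7, 1]
r6 m[φ4→J] = [6, 7, 2, 8]
r6 m[φ5→L] = [7, 5, 8, 6]
r6 m[J→φ0] = [8, 8, 4, 8]
r6 m[J→φ1] = [22, 23, 18, 22]
r6 m[J→φ4] = [18, 17, 18, 14]
r6 m[S→φ2] = [3, 2, 7, 1]
r6 m[S→φ3] = [19, 18, 19, 20]
r6 m[L→φ0] = [11, 11, 15, 15]
r6 m[L→φ2] = [18, 14, 18, 12]
r6 m[L→φ5] = [15, 15, 17, 15]
r6 m[R→φ1] = [0, 0, 0, 0]
r7 m[φ0→J] = [16, 16, 16, 14]
r7 m[φ0→L] = [11, 9, 10, 6]
r7 m[φ1→J] = [2, 1, 2, 0]
r7 m[φ1→R] = [22, 20, 22, 24]
r7 m[φ2→S] = [19, 18, 19, 20]
r7 m[φ2→L] = [4, 6, 7, 9]
r7 m[φ3→S] = [3, 2, 7, 1]
r7 m[φ4→J] = [6, 7, 2, 8]
r7 m[φ5→L] = [7, 5, 8, 6]
r7 m[J→φ0] = [8, 8, 4, 8]
r7 m[J→φ1] = [22, 23, 18, 22]
r7 m[J→φ4] = [18, 17, 18, 14]
r7 m[S→φ2] = [3, 2, 7, 1]
r7 m[S→φ3] = [19, 18, 19, 20]
r7 m[L→φ0] = [11, 11, 15, 15]
r7 m[L→φ2] = [18, 14, 18, 12]
r7 m[L→φ5] = [15, 15, 17, 15]
r7 m[R→φ1] = [0, 0, 0, 0]
r8 m[φ0→J] = [16, 16, 16, 14]
r8 m[φ0→L] = [11, 9, 10, 6]
r8 m[φ1→J] = [2, 1, 2, 0]
r8 m[φ1→R] = [22, 20, 22, 24]
r8 m[φ2→S] = [19, 18, 19, 20]
r8 m[φ2→L] = [4, 6, 7, 9]
r8 m[φ3→S] = [3, 2, 7, 1]
r8 m[φ4→J] = [6, 7, 2, 8]
r8 m[φ5→L] = [7, 5, 8, 6]
r8 m[J→φ0] = [8, 8, 4, 8]
r8 m[J→φ1] = [22, 23, 18, 22]
r8 m[J→φ4] = [18, 17, 18, 14]
r8 m[S→φ2] = [3, 2, 7, 1]
r8 m[S→φ3] = [19, 18, 19, 20]
r8 m[L→φ0] = [11, 11, 15, 15]
r8 m[L→φ2] = [18, 14, 18, 12]
r8 m[L→φ5] = [15, 15, 17, 15]
r8 m[R→φ1] = [0, 0, 0, 0]
fixed point reached at round 8
traceback from J: (J=2, S=1, L=1, R=1), score=20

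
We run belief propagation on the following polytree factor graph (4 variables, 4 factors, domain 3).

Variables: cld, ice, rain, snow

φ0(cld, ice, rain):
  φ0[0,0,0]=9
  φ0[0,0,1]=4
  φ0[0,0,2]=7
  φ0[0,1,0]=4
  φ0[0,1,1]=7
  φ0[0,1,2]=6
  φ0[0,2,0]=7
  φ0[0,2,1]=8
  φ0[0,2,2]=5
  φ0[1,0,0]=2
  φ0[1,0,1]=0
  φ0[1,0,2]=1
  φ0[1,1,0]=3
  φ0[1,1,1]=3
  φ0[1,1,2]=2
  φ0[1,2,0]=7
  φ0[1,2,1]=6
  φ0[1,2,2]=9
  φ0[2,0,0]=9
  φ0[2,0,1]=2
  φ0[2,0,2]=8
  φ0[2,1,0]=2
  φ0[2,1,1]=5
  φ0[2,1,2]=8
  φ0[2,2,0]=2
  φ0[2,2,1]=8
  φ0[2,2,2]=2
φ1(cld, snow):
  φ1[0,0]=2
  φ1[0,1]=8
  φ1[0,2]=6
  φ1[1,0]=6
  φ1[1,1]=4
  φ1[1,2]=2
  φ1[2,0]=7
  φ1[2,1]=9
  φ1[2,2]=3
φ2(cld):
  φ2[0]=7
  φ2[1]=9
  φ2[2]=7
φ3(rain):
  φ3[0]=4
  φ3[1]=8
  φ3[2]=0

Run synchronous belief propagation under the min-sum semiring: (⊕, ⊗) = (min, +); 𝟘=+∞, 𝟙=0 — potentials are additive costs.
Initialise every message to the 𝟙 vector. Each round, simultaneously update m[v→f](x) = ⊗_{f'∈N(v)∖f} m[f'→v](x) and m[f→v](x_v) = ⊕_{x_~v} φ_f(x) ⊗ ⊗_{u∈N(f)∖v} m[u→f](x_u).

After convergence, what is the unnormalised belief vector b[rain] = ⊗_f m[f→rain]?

init: all messages = 𝟙 over 3 values
r1 m[φ0→cld] = [4, 0, 2]
r1 m[φ0→ice] = [0, 2, 2]
r1 m[φ0→rain] = [2, 0, 1]
r1 m[φ1→cld] = [2, 2, 3]
r1 m[φ1→snow] = [2, 4, 2]
r1 m[φ2→cld] = [7, 9, 7]
r1 m[φ3→rain] = [4, 8, 0]
r1 m[cld→φ0] = [0, 0, 0]
r1 m[cld→φ1] = [0, 0, 0]
r1 m[cld→φ2] = [0, 0, 0]
r1 m[ice→φ0] = [0, 0, 0]
r1 m[rain→φ0] = [0, 0, 0]
r1 m[rain→φ3] = [0, 0, 0]
r1 m[snow→φ1] = [0, 0, 0]
r2 m[φ0→cld] = [4, 0, 2]
r2 m[φ0→ice] = [0, 2, 2]
r2 m[φ0→rain] = [2, 0, 1]
r2 m[φ1→cld] = [2, 2, 3]
r2 m[φ1→snow] = [2, 4, 2]
r2 m[φ2→cld] = [7, 9, 7]
r2 m[φ3→rain] = [4, 8, 0]
r2 m[cld→φ0] = [9, 11, 10]
r2 m[cld→φ1] = [11, 9, 9]
r2 m[cld→φ2] = [6, 2, 5]
r2 m[ice→φ0] = [0, 0, 0]
r2 m[rain→φ0] = [4, 8, 0]
r2 m[rain→φ3] = [2, 0, 1]
r2 m[snow→φ1] = [0, 0, 0]
r3 m[φ0→cld] = [5, 1, 2]
r3 m[φ0→ice] = [12, 13, 12]
r3 m[φ0→rain] = [12, 11, 12]
r3 m[φ1→cld] = [2, 2, 3]
r3 m[φ1→snow] = [13, 13, 11]
r3 m[φ2→cld] = [7, 9, 7]
r3 m[φ3→rain] = [4, 8, 0]
r3 m[cld→φ0] = [9, 11, 10]
r3 m[cld→φ1] = [11, 9, 9]
r3 m[cld→φ2] = [6, 2, 5]
r3 m[ice→φ0] = [0, 0, 0]
r3 m[rain→φ0] = [4, 8, 0]
r3 m[rain→φ3] = [2, 0, 1]
r3 m[snow→φ1] = [0, 0, 0]
r4 m[φ0→cld] = [5, 1, 2]
r4 m[φ0→ice] = [12, 13, 12]
r4 m[φ0→rain] = [12, 11, 12]
r4 m[φ1→cld] = [2, 2, 3]
r4 m[φ1→snow] = [13, 13, 11]
r4 m[φ2→cld] = [7, 9, 7]
r4 m[φ3→rain] = [4, 8, 0]
r4 m[cld→φ0] = [9, 11, 10]
r4 m[cld→φ1] = [12, 10, 9]
r4 m[cld→φ2] = [7, 3, 5]
r4 m[ice→φ0] = [0, 0, 0]
r4 m[rain→φ0] = [4, 8, 0]
r4 m[rain→φ3] = [12, 11, 12]
r4 m[snow→φ1] = [0, 0, 0]
r5 m[φ0→cld] = [5, 1, 2]
r5 m[φ0→ice] = [12, 13, 12]
r5 m[φ0→rain] = [12, 11, 12]
r5 m[φ1→cld] = [2, 2, 3]
r5 m[φ1→snow] = [14, 14, 12]
r5 m[φ2→cld] = [7, 9, 7]
r5 m[φ3→rain] = [4, 8, 0]
r5 m[cld→φ0] = [9, 11, 10]
r5 m[cld→φ1] = [12, 10, 9]
r5 m[cld→φ2] = [7, 3, 5]
r5 m[ice→φ0] = [0, 0, 0]
r5 m[rain→φ0] = [4, 8, 0]
r5 m[rain→φ3] = [12, 11, 12]
r5 m[snow→φ1] = [0, 0, 0]
r6 m[φ0→cld] = [5, 1, 2]
r6 m[φ0→ice] = [12, 13, 12]
r6 m[φ0→rain] = [12, 11, 12]
r6 m[φ1→cld] = [2, 2, 3]
r6 m[φ1→snow] = [14, 14, 12]
r6 m[φ2→cld] = [7, 9, 7]
r6 m[φ3→rain] = [4, 8, 0]
r6 m[cld→φ0] = [9, 11, 10]
r6 m[cld→φ1] = [12, 10, 9]
r6 m[cld→φ2] = [7, 3, 5]
r6 m[ice→φ0] = [0, 0, 0]
r6 m[rain→φ0] = [4, 8, 0]
r6 m[rain→φ3] = [12, 11, 12]
r6 m[snow→φ1] = [0, 0, 0]
fixed point reached at round 6
b[rain] = ⊗ incoming = [16, 19, 12]

b[rain] = [16, 19, 12]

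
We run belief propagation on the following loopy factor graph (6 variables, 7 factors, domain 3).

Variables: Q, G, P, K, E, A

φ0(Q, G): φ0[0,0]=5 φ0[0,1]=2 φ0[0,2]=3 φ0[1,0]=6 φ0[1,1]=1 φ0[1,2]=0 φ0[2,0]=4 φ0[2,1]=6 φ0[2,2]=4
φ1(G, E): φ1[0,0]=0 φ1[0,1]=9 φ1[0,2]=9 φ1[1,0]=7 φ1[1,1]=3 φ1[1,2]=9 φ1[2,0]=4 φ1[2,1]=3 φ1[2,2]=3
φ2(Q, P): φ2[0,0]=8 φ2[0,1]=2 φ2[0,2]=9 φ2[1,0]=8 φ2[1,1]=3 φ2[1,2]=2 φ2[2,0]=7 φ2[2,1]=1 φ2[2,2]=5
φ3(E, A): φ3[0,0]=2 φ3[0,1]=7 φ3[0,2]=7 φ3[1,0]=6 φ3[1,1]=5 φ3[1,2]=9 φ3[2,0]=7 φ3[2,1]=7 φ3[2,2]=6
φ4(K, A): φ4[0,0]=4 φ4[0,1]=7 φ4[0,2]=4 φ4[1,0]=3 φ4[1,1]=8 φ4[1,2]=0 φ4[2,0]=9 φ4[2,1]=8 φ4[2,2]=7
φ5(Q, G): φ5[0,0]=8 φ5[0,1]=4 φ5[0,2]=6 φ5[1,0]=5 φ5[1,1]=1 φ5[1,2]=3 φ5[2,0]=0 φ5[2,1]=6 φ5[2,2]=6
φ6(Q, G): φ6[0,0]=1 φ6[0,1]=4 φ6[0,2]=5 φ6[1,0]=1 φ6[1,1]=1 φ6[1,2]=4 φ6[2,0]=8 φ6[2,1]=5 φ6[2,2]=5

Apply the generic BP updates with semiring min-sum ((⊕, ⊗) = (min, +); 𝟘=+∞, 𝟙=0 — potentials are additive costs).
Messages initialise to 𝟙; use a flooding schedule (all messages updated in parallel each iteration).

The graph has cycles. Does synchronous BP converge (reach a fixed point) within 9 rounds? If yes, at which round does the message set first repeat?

NOT CONVERGED within 9 rounds

init: all messages = 𝟙 over 3 values
r1 m[φ0→Q] = [2, 0, 4]
r1 m[φ0→G] = [4, 1, 0]
r1 m[φ1→G] = [0, 3, 3]
r1 m[φ1→E] = [0, 3, 3]
r1 m[φ2→Q] = [2, 2, 1]
r1 m[φ2→P] = [7, 1, 2]
r1 m[φ3→E] = [2, 5, 6]
r1 m[φ3→A] = [2, 5, 6]
r1 m[φ4→K] = [4, 0, 7]
r1 m[φ4→A] = [3, 7, 0]
r1 m[φ5→Q] = [4, 1, 0]
r1 m[φ5→G] = [0, 1, 3]
r1 m[φ6→Q] = [1, 1, 5]
r1 m[φ6→G] = [1, 1, 4]
r1 m[Q→φ0] = [0, 0, 0]
r1 m[Q→φ2] = [0, 0, 0]
r1 m[Q→φ5] = [0, 0, 0]
r1 m[Q→φ6] = [0, 0, 0]
r1 m[G→φ0] = [0, 0, 0]
r1 m[G→φ1] = [0, 0, 0]
r1 m[G→φ5] = [0, 0, 0]
r1 m[G→φ6] = [0, 0, 0]
r1 m[P→φ2] = [0, 0, 0]
r1 m[K→φ4] = [0, 0, 0]
r1 m[E→φ1] = [0, 0, 0]
r1 m[E→φ3] = [0, 0, 0]
r1 m[A→φ3] = [0, 0, 0]
r1 m[A→φ4] = [0, 0, 0]
r2 m[φ0→Q] = [2, 0, 4]
r2 m[φ0→G] = [4, 1, 0]
r2 m[φ1→G] = [0, 3, 3]
r2 m[φ1→E] = [0, 3, 3]
r2 m[φ2→Q] = [2, 2, 1]
r2 m[φ2→P] = [7, 1, 2]
r2 m[φ3→E] = [2, 5, 6]
r2 m[φ3→A] = [2, 5, 6]
r2 m[φ4→K] = [4, 0, 7]
r2 m[φ4→A] = [3, 7, 0]
r2 m[φ5→Q] = [4, 1, 0]
r2 m[φ5→G] = [0, 1, 3]
r2 m[φ6→Q] = [1, 1, 5]
r2 m[φ6→G] = [1, 1, 4]
r2 m[Q→φ0] = [7, 4, 6]
r2 m[Q→φ2] = [7, 2, 9]
r2 m[Q→φ5] = [5, 3, 10]
r2 m[Q→φ6] = [8, 3, 5]
r2 m[G→φ0] = [1, 5, 10]
r2 m[G→φ1] = [5, 3, 7]
r2 m[G→φ5] = [5, 5, 7]
r2 m[G→φ6] = [4, 5, 6]
r2 m[P→φ2] = [0, 0, 0]
r2 m[K→φ4] = [0, 0, 0]
r2 m[E→φ1] = [2, 5, 6]
r2 m[E→φ3] = [0, 3, 3]
r2 m[A→φ3] = [3, 7, 0]
r2 m[A→φ4] = [2, 5, 6]
r3 m[φ0→Q] = [6, 6, 5]
r3 m[φ0→G] = [10, 5, 4]
r3 m[φ1→G] = [2, 8, 6]
r3 m[φ1→E] = [5, 6, 10]
r3 m[φ2→Q] = [2, 2, 1]
r3 m[φ2→P] = [10, 5, 4]
r3 m[φ3→E] = [5, 9, 6]
r3 m[φ3→A] = [2, 7, 7]
r3 m[φ4→K] = [6, 5, 11]
r3 m[φ4→A] = [3, 7, 0]
r3 m[φ5→Q] = [9, 6, 5]
r3 m[φ5→G] = [8, 4, 6]
r3 m[φ6→Q] = [5, 5, 10]
r3 m[φ6→G] = [4, 4, 7]
r3 m[Q→φ0] = [7, 4, 6]
r3 m[Q→φ2] = [7, 2, 9]
r3 m[Q→φ5] = [5, 3, 10]
r3 m[Q→φ6] = [8, 3, 5]
r3 m[G→φ0] = [1, 5, 10]
r3 m[G→φ1] = [5, 3, 7]
r3 m[G→φ5] = [5, 5, 7]
r3 m[G→φ6] = [4, 5, 6]
r3 m[P→φ2] = [0, 0, 0]
r3 m[K→φ4] = [0, 0, 0]
r3 m[E→φ1] = [2, 5, 6]
r3 m[E→φ3] = [0, 3, 3]
r3 m[A→φ3] = [3, 7, 0]
r3 m[A→φ4] = [2, 5, 6]
r4 m[φ0→Q] = [6, 6, 5]
r4 m[φ0→G] = [10, 5, 4]
r4 m[φ1→G] = [2, 8, 6]
r4 m[φ1→E] = [5, 6, 10]
r4 m[φ2→Q] = [2, 2, 1]
r4 m[φ2→P] = [10, 5, 4]
r4 m[φ3→E] = [5, 9, 6]
r4 m[φ3→A] = [2, 7, 7]
r4 m[φ4→K] = [6, 5, 11]
r4 m[φ4→A] = [3, 7, 0]
r4 m[φ5→Q] = [9, 6, 5]
r4 m[φ5→G] = [8, 4, 6]
r4 m[φ6→Q] = [5, 5, 10]
r4 m[φ6→G] = [4, 4, 7]
r4 m[Q→φ0] = [16, 13, 16]
r4 m[Q→φ2] = [20, 17, 20]
r4 m[Q→φ5] = [13, 13, 16]
r4 m[Q→φ6] = [17, 14, 11]
r4 m[G→φ0] = [14, 16, 19]
r4 m[G→φ1] = [22, 13, 17]
r4 m[G→φ5] = [16, 17, 17]
r4 m[G→φ6] = [20, 17, 16]
r4 m[P→φ2] = [0, 0, 0]
r4 m[K→φ4] = [0, 0, 0]
r4 m[E→φ1] = [5, 9, 6]
r4 m[E→φ3] = [5, 6, 10]
r4 m[A→φ3] = [3, 7, 0]
r4 m[A→φ4] = [2, 7, 7]
r5 m[φ0→Q] = [18, 17, 18]
r5 m[φ0→G] = [19, 14, 13]
r5 m[φ1→G] = [5, 12, 9]
r5 m[φ1→E] = [20, 16, 20]
r5 m[φ2→Q] = [2, 2, 1]
r5 m[φ2→P] = [25, 20, 19]
r5 m[φ3→E] = [5, 9, 6]
r5 m[φ3→A] = [7, 11, 12]
r5 m[φ4→K] = [6, 5, 11]
r5 m[φ4→A] = [3, 7, 0]
r5 m[φ5→Q] = [21, 18, 16]
r5 m[φ5→G] = [16, 14, 16]
r5 m[φ6→Q] = [21, 18, 21]
r5 m[φ6→G] = [15, 15, 16]
r5 m[Q→φ0] = [16, 13, 16]
r5 m[Q→φ2] = [20, 17, 20]
r5 m[Q→φ5] = [13, 13, 16]
r5 m[Q→φ6] = [17, 14, 11]
r5 m[G→φ0] = [14, 16, 19]
r5 m[G→φ1] = [22, 13, 17]
r5 m[G→φ5] = [16, 17, 17]
r5 m[G→φ6] = [20, 17, 16]
r5 m[P→φ2] = [0, 0, 0]
r5 m[K→φ4] = [0, 0, 0]
r5 m[E→φ1] = [5, 9, 6]
r5 m[E→φ3] = [5, 6, 10]
r5 m[A→φ3] = [3, 7, 0]
r5 m[A→φ4] = [2, 7, 7]
r6 m[φ0→Q] = [18, 17, 18]
r6 m[φ0→G] = [19, 14, 13]
r6 m[φ1→G] = [5, 12, 9]
r6 m[φ1→E] = [20, 16, 20]
r6 m[φ2→Q] = [2, 2, 1]
r6 m[φ2→P] = [25, 20, 19]
r6 m[φ3→E] = [5, 9, 6]
r6 m[φ3→A] = [7, 11, 12]
r6 m[φ4→K] = [6, 5, 11]
r6 m[φ4→A] = [3, 7, 0]
r6 m[φ5→Q] = [21, 18, 16]
r6 m[φ5→G] = [16, 14, 16]
r6 m[φ6→Q] = [21, 18, 21]
r6 m[φ6→G] = [15, 15, 16]
r6 m[Q→φ0] = [44, 38, 38]
r6 m[Q→φ2] = [60, 53, 55]
r6 m[Q→φ5] = [41, 37, 40]
r6 m[Q→φ6] = [41, 37, 35]
r6 m[G→φ0] = [36, 41, 41]
r6 m[G→φ1] = [50, 43, 45]
r6 m[G→φ5] = [39, 41, 38]
r6 m[G→φ6] = [40, 40, 38]
r6 m[P→φ2] = [0, 0, 0]
r6 m[K→φ4] = [0, 0, 0]
r6 m[E→φ1] = [5, 9, 6]
r6 m[E→φ3] = [20, 16, 20]
r6 m[A→φ3] = [3, 7, 0]
r6 m[A→φ4] = [7, 11, 12]
r7 m[φ0→Q] = [41, 41, 40]
r7 m[φ0→G] = [42, 39, 38]
r7 m[φ1→G] = [5, 12, 9]
r7 m[φ1→E] = [49, 46, 48]
r7 m[φ2→Q] = [2, 2, 1]
r7 m[φ2→P] = [61, 56, 55]
r7 m[φ3→E] = [5, 9, 6]
r7 m[φ3→A] = [22, 21, 25]
r7 m[φ4→K] = [11, 10, 16]
r7 m[φ4→A] = [3, 7, 0]
r7 m[φ5→Q] = [44, 41, 39]
r7 m[φ5→G] = [40, 38, 40]
r7 m[φ6→Q] = [41, 41, 43]
r7 m[φ6→G] = [38, 38, 40]
r7 m[Q→φ0] = [44, 38, 38]
r7 m[Q→φ2] = [60, 53, 55]
r7 m[Q→φ5] = [41, 37, 40]
r7 m[Q→φ6] = [41, 37, 35]
r7 m[G→φ0] = [36, 41, 41]
r7 m[G→φ1] = [50, 43, 45]
r7 m[G→φ5] = [39, 41, 38]
r7 m[G→φ6] = [40, 40, 38]
r7 m[P→φ2] = [0, 0, 0]
r7 m[K→φ4] = [0, 0, 0]
r7 m[E→φ1] = [5, 9, 6]
r7 m[E→φ3] = [20, 16, 20]
r7 m[A→φ3] = [3, 7, 0]
r7 m[A→φ4] = [7, 11, 12]
r8 m[φ0→Q] = [41, 41, 40]
r8 m[φ0→G] = [42, 39, 38]
r8 m[φ1→G] = [5, 12, 9]
r8 m[φ1→E] = [49, 46, 48]
r8 m[φ2→Q] = [2, 2, 1]
r8 m[φ2→P] = [61, 56, 55]
r8 m[φ3→E] = [5, 9, 6]
r8 m[φ3→A] = [22, 21, 25]
r8 m[φ4→K] = [11, 10, 16]
r8 m[φ4→A] = [3, 7, 0]
r8 m[φ5→Q] = [44, 41, 39]
r8 m[φ5→G] = [40, 38, 40]
r8 m[φ6→Q] = [41, 41, 43]
r8 m[φ6→G] = [38, 38, 40]
r8 m[Q→φ0] = [87, 84, 83]
r8 m[Q→φ2] = [126, 123, 122]
r8 m[Q→φ5] = [84, 84, 84]
r8 m[Q→φ6] = [87, 84, 80]
r8 m[G→φ0] = [83, 88, 89]
r8 m[G→φ1] = [120, 115, 118]
r8 m[G→φ5] = [85, 89, 87]
r8 m[G→φ6] = [87, 89, 87]
r8 m[P→φ2] = [0, 0, 0]
r8 m[K→φ4] = [0, 0, 0]
r8 m[E→φ1] = [5, 9, 6]
r8 m[E→φ3] = [49, 46, 48]
r8 m[A→φ3] = [3, 7, 0]
r8 m[A→φ4] = [22, 21, 25]
r9 m[φ0→Q] = [88, 89, 87]
r9 m[φ0→G] = [87, 85, 84]
r9 m[φ1→G] = [5, 12, 9]
r9 m[φ1→E] = [120, 118, 121]
r9 m[φ2→Q] = [2, 2, 1]
r9 m[φ2→P] = [129, 123, 125]
r9 m[φ3→E] = [5, 9, 6]
r9 m[φ3→A] = [51, 51, 54]
r9 m[φ4→K] = [26, 25, 29]
r9 m[φ4→A] = [3, 7, 0]
r9 m[φ5→Q] = [93, 90, 85]
r9 m[φ5→G] = [84, 85, 87]
r9 m[φ6→Q] = [88, 88, 92]
r9 m[φ6→G] = [85, 85, 85]
r9 m[Q→φ0] = [87, 84, 83]
r9 m[Q→φ2] = [126, 123, 122]
r9 m[Q→φ5] = [84, 84, 84]
r9 m[Q→φ6] = [87, 84, 80]
r9 m[G→φ0] = [83, 88, 89]
r9 m[G→φ1] = [120, 115, 118]
r9 m[G→φ5] = [85, 89, 87]
r9 m[G→φ6] = [87, 89, 87]
r9 m[P→φ2] = [0, 0, 0]
r9 m[K→φ4] = [0, 0, 0]
r9 m[E→φ1] = [5, 9, 6]
r9 m[E→φ3] = [49, 46, 48]
r9 m[A→φ3] = [3, 7, 0]
r9 m[A→φ4] = [22, 21, 25]
no fixed point within 9 rounds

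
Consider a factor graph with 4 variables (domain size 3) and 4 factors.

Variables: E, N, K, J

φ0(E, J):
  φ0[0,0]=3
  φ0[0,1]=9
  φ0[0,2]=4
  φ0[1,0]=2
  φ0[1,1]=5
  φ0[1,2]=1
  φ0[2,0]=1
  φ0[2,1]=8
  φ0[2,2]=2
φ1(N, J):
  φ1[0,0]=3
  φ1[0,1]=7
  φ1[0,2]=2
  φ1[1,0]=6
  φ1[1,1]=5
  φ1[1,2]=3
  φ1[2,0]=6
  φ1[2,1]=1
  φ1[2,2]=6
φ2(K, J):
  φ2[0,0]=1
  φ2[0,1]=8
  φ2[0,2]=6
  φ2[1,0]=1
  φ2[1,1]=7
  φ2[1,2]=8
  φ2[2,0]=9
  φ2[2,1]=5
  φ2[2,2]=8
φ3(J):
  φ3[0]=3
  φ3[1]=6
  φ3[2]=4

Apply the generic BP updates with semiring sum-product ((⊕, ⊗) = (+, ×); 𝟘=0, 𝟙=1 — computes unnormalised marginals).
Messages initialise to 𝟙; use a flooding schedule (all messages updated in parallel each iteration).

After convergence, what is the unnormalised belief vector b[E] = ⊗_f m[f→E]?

b[E] = [19397, 9758, 14911]

init: all messages = 𝟙 over 3 values
r1 m[φ0→E] = [16, 8, 11]
r1 m[φ0→J] = [6, 22, 7]
r1 m[φ1→N] = [12, 14, 13]
r1 m[φ1→J] = [15, 13, 11]
r1 m[φ2→K] = [15, 16, 22]
r1 m[φ2→J] = [11, 20, 22]
r1 m[φ3→J] = [3, 6, 4]
r1 m[E→φ0] = [1, 1, 1]
r1 m[N→φ1] = [1, 1, 1]
r1 m[K→φ2] = [1, 1, 1]
r1 m[J→φ0] = [1, 1, 1]
r1 m[J→φ1] = [1, 1, 1]
r1 m[J→φ2] = [1, 1, 1]
r1 m[J→φ3] = [1, 1, 1]
r2 m[φ0→E] = [16, 8, 11]
r2 m[φ0→J] = [6, 22, 7]
r2 m[φ1→N] = [12, 14, 13]
r2 m[φ1→J] = [15, 13, 11]
r2 m[φ2→K] = [15, 16, 22]
r2 m[φ2→J] = [11, 20, 22]
r2 m[φ3→J] = [3, 6, 4]
r2 m[E→φ0] = [1, 1, 1]
r2 m[N→φ1] = [1, 1, 1]
r2 m[K→φ2] = [1, 1, 1]
r2 m[J→φ0] = [495, 1560, 968]
r2 m[J→φ1] = [198, 2640, 616]
r2 m[J→φ2] = [270, 1716, 308]
r2 m[J→φ3] = [990, 5720, 1694]
r3 m[φ0→E] = [19397, 9758, 14911]
r3 m[φ0→J] = [6, 22, 7]
r3 m[φ1→N] = [20306, 16236, 7524]
r3 m[φ1→J] = [15, 13, 11]
r3 m[φ2→K] = [15846, 14746, 13474]
r3 m[φ2→J] = [11, 20, 22]
r3 m[φ3→J] = [3, 6, 4]
r3 m[E→φ0] = [1, 1, 1]
r3 m[N→φ1] = [1, 1, 1]
r3 m[K→φ2] = [1, 1, 1]
r3 m[J→φ0] = [495, 1560, 968]
r3 m[J→φ1] = [198, 2640, 616]
r3 m[J→φ2] = [270, 1716, 308]
r3 m[J→φ3] = [990, 5720, 1694]
r4 m[φ0→E] = [19397, 9758, 14911]
r4 m[φ0→J] = [6, 22, 7]
r4 m[φ1→N] = [20306, 16236, 7524]
r4 m[φ1→J] = [15, 13, 11]
r4 m[φ2→K] = [15846, 14746, 13474]
r4 m[φ2→J] = [11, 20, 22]
r4 m[φ3→J] = [3, 6, 4]
r4 m[E→φ0] = [1, 1, 1]
r4 m[N→φ1] = [1, 1, 1]
r4 m[K→φ2] = [1, 1, 1]
r4 m[J→φ0] = [495, 1560, 968]
r4 m[J→φ1] = [198, 2640, 616]
r4 m[J→φ2] = [270, 1716, 308]
r4 m[J→φ3] = [990, 5720, 1694]
fixed point reached at round 4
b[E] = ⊗ incoming = [19397, 9758, 14911]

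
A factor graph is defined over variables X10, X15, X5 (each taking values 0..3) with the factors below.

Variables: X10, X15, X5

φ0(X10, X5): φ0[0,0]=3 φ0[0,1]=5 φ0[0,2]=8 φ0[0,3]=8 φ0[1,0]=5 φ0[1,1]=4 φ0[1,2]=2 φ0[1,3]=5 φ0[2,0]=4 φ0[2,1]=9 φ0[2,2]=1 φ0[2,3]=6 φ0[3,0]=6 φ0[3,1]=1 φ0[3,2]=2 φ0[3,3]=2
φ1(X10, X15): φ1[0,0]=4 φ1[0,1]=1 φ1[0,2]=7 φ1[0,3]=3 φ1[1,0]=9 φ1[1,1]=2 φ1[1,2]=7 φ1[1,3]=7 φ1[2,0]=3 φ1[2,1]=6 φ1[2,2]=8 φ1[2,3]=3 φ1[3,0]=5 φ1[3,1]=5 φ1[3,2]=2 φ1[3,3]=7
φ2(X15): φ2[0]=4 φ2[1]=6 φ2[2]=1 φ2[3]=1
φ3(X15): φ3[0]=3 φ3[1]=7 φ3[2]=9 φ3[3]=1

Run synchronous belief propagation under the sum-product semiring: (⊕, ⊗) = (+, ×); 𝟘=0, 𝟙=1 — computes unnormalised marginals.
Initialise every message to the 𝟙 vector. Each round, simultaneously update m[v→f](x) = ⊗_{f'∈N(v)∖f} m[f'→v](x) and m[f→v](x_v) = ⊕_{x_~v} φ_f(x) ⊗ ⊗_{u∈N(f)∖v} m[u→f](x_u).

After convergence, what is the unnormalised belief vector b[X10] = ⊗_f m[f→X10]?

b[X10] = [3744, 4192, 7260, 3245]

init: all messages = 𝟙 over 4 values
r1 m[φ0→X10] = [24, 16, 20, 11]
r1 m[φ0→X5] = [18, 19, 13, 21]
r1 m[φ1→X10] = [15, 25, 20, 19]
r1 m[φ1→X15] = [21, 14, 24, 20]
r1 m[φ2→X15] = [4, 6, 1, 1]
r1 m[φ3→X15] = [3, 7, 9, 1]
r1 m[X10→φ0] = [1, 1, 1, 1]
r1 m[X10→φ1] = [1, 1, 1, 1]
r1 m[X15→φ1] = [1, 1, 1, 1]
r1 m[X15→φ2] = [1, 1, 1, 1]
r1 m[X15→φ3] = [1, 1, 1, 1]
r1 m[X5→φ0] = [1, 1, 1, 1]
r2 m[φ0→X10] = [24, 16, 20, 11]
r2 m[φ0→X5] = [18, 19, 13, 21]
r2 m[φ1→X10] = [15, 25, 20, 19]
r2 m[φ1→X15] = [21, 14, 24, 20]
r2 m[φ2→X15] = [4, 6, 1, 1]
r2 m[φ3→X15] = [3, 7, 9, 1]
r2 m[X10→φ0] = [15, 25, 20, 19]
r2 m[X10→φ1] = [24, 16, 20, 11]
r2 m[X15→φ1] = [12, 42, 9, 1]
r2 m[X15→φ2] = [63, 98, 216, 20]
r2 m[X15→φ3] = [84, 84, 24, 20]
r2 m[X5→φ0] = [1, 1, 1, 1]
r3 m[φ0→X10] = [24, 16, 20, 11]
r3 m[φ0→X5] = [364, 374, 228, 403]
r3 m[φ1→X10] = [156, 262, 363, 295]
r3 m[φ1→X15] = [355, 231, 462, 321]
r3 m[φ2→X15] = [4, 6, 1, 1]
r3 m[φ3→X15] = [3, 7, 9, 1]
r3 m[X10→φ0] = [15, 25, 20, 19]
r3 m[X10→φ1] = [24, 16, 20, 11]
r3 m[X15→φ1] = [12, 42, 9, 1]
r3 m[X15→φ2] = [63, 98, 216, 20]
r3 m[X15→φ3] = [84, 84, 24, 20]
r3 m[X5→φ0] = [1, 1, 1, 1]
r4 m[φ0→X10] = [24, 16, 20, 11]
r4 m[φ0→X5] = [364, 374, 228, 403]
r4 m[φ1→X10] = [156, 262, 363, 295]
r4 m[φ1→X15] = [355, 231, 462, 321]
r4 m[φ2→X15] = [4, 6, 1, 1]
r4 m[φ3→X15] = [3, 7, 9, 1]
r4 m[X10→φ0] = [156, 262, 363, 295]
r4 m[X10→φ1] = [24, 16, 20, 11]
r4 m[X15→φ1] = [12, 42, 9, 1]
r4 m[X15→φ2] = [1065, 1617, 4158, 321]
r4 m[X15→φ3] = [1420, 1386, 462, 321]
r4 m[X5→φ0] = [1, 1, 1, 1]
r5 m[φ0→X10] = [24, 16, 20, 11]
r5 m[φ0→X5] = [5000, 5390, 2725, 5326]
r5 m[φ1→X10] = [156, 262, 363, 295]
r5 m[φ1→X15] = [355, 231, 462, 321]
r5 m[φ2→X15] = [4, 6, 1, 1]
r5 m[φ3→X15] = [3, 7, 9, 1]
r5 m[X10→φ0] = [156, 262, 363, 295]
r5 m[X10→φ1] = [24, 16, 20, 11]
r5 m[X15→φ1] = [12, 42, 9, 1]
r5 m[X15→φ2] = [1065, 1617, 4158, 321]
r5 m[X15→φ3] = [1420, 1386, 462, 321]
r5 m[X5→φ0] = [1, 1, 1, 1]
r6 m[φ0→X10] = [24, 16, 20, 11]
r6 m[φ0→X5] = [5000, 5390, 2725, 5326]
r6 m[φ1→X10] = [156, 262, 363, 295]
r6 m[φ1→X15] = [355, 231, 462, 321]
r6 m[φ2→X15] = [4, 6, 1, 1]
r6 m[φ3→X15] = [3, 7, 9, 1]
r6 m[X10→φ0] = [156, 262, 363, 295]
r6 m[X10→φ1] = [24, 16, 20, 11]
r6 m[X15→φ1] = [12, 42, 9, 1]
r6 m[X15→φ2] = [1065, 1617, 4158, 321]
r6 m[X15→φ3] = [1420, 1386, 462, 321]
r6 m[X5→φ0] = [1, 1, 1, 1]
fixed point reached at round 6
b[X10] = ⊗ incoming = [3744, 4192, 7260, 3245]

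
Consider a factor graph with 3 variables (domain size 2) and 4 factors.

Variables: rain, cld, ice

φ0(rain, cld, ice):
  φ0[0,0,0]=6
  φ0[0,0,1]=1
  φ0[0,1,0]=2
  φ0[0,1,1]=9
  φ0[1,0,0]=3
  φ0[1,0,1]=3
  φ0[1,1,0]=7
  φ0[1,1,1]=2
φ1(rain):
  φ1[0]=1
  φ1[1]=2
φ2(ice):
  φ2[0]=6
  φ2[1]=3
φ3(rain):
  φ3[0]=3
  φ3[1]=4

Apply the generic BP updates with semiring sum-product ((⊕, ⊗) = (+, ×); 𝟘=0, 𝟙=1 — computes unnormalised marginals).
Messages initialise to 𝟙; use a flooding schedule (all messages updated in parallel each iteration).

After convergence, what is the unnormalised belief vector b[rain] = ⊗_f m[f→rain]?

b[rain] = [234, 600]

init: all messages = 𝟙 over 2 values
r1 m[φ0→rain] = [18, 15]
r1 m[φ0→cld] = [13, 20]
r1 m[φ0→ice] = [18, 15]
r1 m[φ1→rain] = [1, 2]
r1 m[φ2→ice] = [6, 3]
r1 m[φ3→rain] = [3, 4]
r1 m[rain→φ0] = [1, 1]
r1 m[rain→φ1] = [1, 1]
r1 m[rain→φ3] = [1, 1]
r1 m[cld→φ0] = [1, 1]
r1 m[ice→φ0] = [1, 1]
r1 m[ice→φ2] = [1, 1]
r2 m[φ0→rain] = [18, 15]
r2 m[φ0→cld] = [13, 20]
r2 m[φ0→ice] = [18, 15]
r2 m[φ1→rain] = [1, 2]
r2 m[φ2→ice] = [6, 3]
r2 m[φ3→rain] = [3, 4]
r2 m[rain→φ0] = [3, 8]
r2 m[rain→φ1] = [54, 60]
r2 m[rain→φ3] = [18, 30]
r2 m[cld→φ0] = [1, 1]
r2 m[ice→φ0] = [6, 3]
r2 m[ice→φ2] = [18, 15]
r3 m[φ0→rain] = [78, 75]
r3 m[φ0→cld] = [333, 501]
r3 m[φ0→ice] = [104, 70]
r3 m[φ1→rain] = [1, 2]
r3 m[φ2→ice] = [6, 3]
r3 m[φ3→rain] = [3, 4]
r3 m[rain→φ0] = [3, 8]
r3 m[rain→φ1] = [54, 60]
r3 m[rain→φ3] = [18, 30]
r3 m[cld→φ0] = [1, 1]
r3 m[ice→φ0] = [6, 3]
r3 m[ice→φ2] = [18, 15]
r4 m[φ0→rain] = [78, 75]
r4 m[φ0→cld] = [333, 501]
r4 m[φ0→ice] = [104, 70]
r4 m[φ1→rain] = [1, 2]
r4 m[φ2→ice] = [6, 3]
r4 m[φ3→rain] = [3, 4]
r4 m[rain→φ0] = [3, 8]
r4 m[rain→φ1] = [234, 300]
r4 m[rain→φ3] = [78, 150]
r4 m[cld→φ0] = [1, 1]
r4 m[ice→φ0] = [6, 3]
r4 m[ice→φ2] = [104, 70]
r5 m[φ0→rain] = [78, 75]
r5 m[φ0→cld] = [333, 501]
r5 m[φ0→ice] = [104, 70]
r5 m[φ1→rain] = [1, 2]
r5 m[φ2→ice] = [6, 3]
r5 m[φ3→rain] = [3, 4]
r5 m[rain→φ0] = [3, 8]
r5 m[rain→φ1] = [234, 300]
r5 m[rain→φ3] = [78, 150]
r5 m[cld→φ0] = [1, 1]
r5 m[ice→φ0] = [6, 3]
r5 m[ice→φ2] = [104, 70]
fixed point reached at round 5
b[rain] = ⊗ incoming = [234, 600]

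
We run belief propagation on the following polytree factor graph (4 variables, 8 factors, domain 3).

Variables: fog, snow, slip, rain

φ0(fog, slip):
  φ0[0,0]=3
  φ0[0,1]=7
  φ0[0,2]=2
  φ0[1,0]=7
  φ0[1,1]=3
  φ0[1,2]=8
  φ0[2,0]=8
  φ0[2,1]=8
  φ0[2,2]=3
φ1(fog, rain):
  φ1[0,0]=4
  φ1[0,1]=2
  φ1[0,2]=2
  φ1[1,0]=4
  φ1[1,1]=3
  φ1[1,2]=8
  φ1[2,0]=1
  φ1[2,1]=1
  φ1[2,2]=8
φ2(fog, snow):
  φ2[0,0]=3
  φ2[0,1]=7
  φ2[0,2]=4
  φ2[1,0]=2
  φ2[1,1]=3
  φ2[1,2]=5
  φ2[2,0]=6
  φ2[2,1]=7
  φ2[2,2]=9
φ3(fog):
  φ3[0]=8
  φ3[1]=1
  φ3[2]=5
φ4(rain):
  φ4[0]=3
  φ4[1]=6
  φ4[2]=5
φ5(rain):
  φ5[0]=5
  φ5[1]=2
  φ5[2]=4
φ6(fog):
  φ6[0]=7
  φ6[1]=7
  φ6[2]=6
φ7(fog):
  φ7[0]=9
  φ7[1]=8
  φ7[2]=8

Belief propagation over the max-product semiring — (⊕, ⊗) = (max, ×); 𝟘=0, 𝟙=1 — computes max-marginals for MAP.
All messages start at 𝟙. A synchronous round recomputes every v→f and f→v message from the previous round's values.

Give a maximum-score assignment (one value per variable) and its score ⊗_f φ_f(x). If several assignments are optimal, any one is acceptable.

init: all messages = 𝟙 over 3 values
r1 m[φ0→fog] = [7, 8, 8]
r1 m[φ0→slip] = [8, 8, 8]
r1 m[φ1→fog] = [4, 8, 8]
r1 m[φ1→rain] = [4, 3, 8]
r1 m[φ2→fog] = [7, 5, 9]
r1 m[φ2→snow] = [6, 7, 9]
r1 m[φ3→fog] = [8, 1, 5]
r1 m[φ4→rain] = [3, 6, 5]
r1 m[φ5→rain] = [5, 2, 4]
r1 m[φ6→fog] = [7, 7, 6]
r1 m[φ7→fog] = [9, 8, 8]
r1 m[fog→φ0] = [1, 1, 1]
r1 m[fog→φ1] = [1, 1, 1]
r1 m[fog→φ2] = [1, 1, 1]
r1 m[fog→φ3] = [1, 1, 1]
r1 m[fog→φ6] = [1, 1, 1]
r1 m[fog→φ7] = [1, 1, 1]
r1 m[snow→φ2] = [1, 1, 1]
r1 m[slip→φ0] = [1, 1, 1]
r1 m[rain→φ1] = [1, 1, 1]
r1 m[rain→φ4] = [1, 1, 1]
r1 m[rain→φ5] = [1, 1, 1]
r2 m[φ0→fog] = [7, 8, 8]
r2 m[φ0→slip] = [8, 8, 8]
r2 m[φ1→fog] = [4, 8, 8]
r2 m[φ1→rain] = [4, 3, 8]
r2 m[φ2→fog] = [7, 5, 9]
r2 m[φ2→snow] = [6, 7, 9]
r2 m[φ3→fog] = [8, 1, 5]
r2 m[φ4→rain] = [3, 6, 5]
r2 m[φ5→rain] = [5, 2, 4]
r2 m[φ6→fog] = [7, 7, 6]
r2 m[φ7→fog] = [9, 8, 8]
r2 m[fog→φ0] = [14112, 2240, 17280]
r2 m[fog→φ1] = [24696, 2240, 17280]
r2 m[fog→φ2] = [14112, 3584, 15360]
r2 m[fog→φ3] = [12348, 17920, 27648]
r2 m[fog→φ6] = [14112, 2560, 23040]
r2 m[fog→φ7] = [10976, 2240, 17280]
r2 m[snow→φ2] = [1, 1, 1]
r2 m[slip→φ0] = [1, 1, 1]
r2 m[rain→φ1] = [15, 12, 20]
r2 m[rain→φ4] = [20, 6, 32]
r2 m[rain→φ5] = [12, 18, 40]
r3 m[φ0→fog] = [7, 8, 8]
r3 m[φ0→slip] = [138240, 138240, 51840]
r3 m[φ1→fog] = [60, 160, 160]
r3 m[φ1→rain] = [98784, 49392, 138240]
r3 m[φ2→fog] = [7, 5, 9]
r3 m[φ2→snow] = [92160, 107520, 138240]
r3 m[φ3→fog] = [8, 1, 5]
r3 m[φ4→rain] = [3, 6, 5]
r3 m[φ5→rain] = [5, 2, 4]
r3 m[φ6→fog] = [7, 7, 6]
r3 m[φ7→fog] = [9, 8, 8]
r3 m[fog→φ0] = [14112, 2240, 17280]
r3 m[fog→φ1] = [24696, 2240, 17280]
r3 m[fog→φ2] = [14112, 3584, 15360]
r3 m[fog→φ3] = [12348, 17920, 27648]
r3 m[fog→φ6] = [14112, 2560, 23040]
r3 m[fog→φ7] = [10976, 2240, 17280]
r3 m[snow→φ2] = [1, 1, 1]
r3 m[slip→φ0] = [1, 1, 1]
r3 m[rain→φ1] = [15, 12, 20]
r3 m[rain→φ4] = [20, 6, 32]
r3 m[rain→φ5] = [12, 18, 40]
r4 m[φ0→fog] = [7, 8, 8]
r4 m[φ0→slip] = [138240, 138240, 51840]
r4 m[φ1→fog] = [60, 160, 160]
r4 m[φ1→rain] = [98784, 49392, 138240]
r4 m[φ2→fog] = [7, 5, 9]
r4 m[φ2→snow] = [92160, 107520, 138240]
r4 m[φ3→fog] = [8, 1, 5]
r4 m[φ4→rain] = [3, 6, 5]
r4 m[φ5→rain] = [5, 2, 4]
r4 m[φ6→fog] = [7, 7, 6]
r4 m[φ7→fog] = [9, 8, 8]
r4 m[fog→φ0] = [211680, 44800, 345600]
r4 m[fog→φ1] = [24696, 2240, 17280]
r4 m[fog→φ2] = [211680, 71680, 307200]
r4 m[fog→φ3] = [185220, 358400, 552960]
r4 m[fog→φ6] = [211680, 51200, 460800]
r4 m[fog→φ7] = [164640, 44800, 345600]
r4 m[snow→φ2] = [1, 1, 1]
r4 m[slip→φ0] = [1, 1, 1]
r4 m[rain→φ1] = [15, 12, 20]
r4 m[rain→φ4] = [493920, 98784, 552960]
r4 m[rain→φ5] = [296352, 296352, 691200]
r5 m[φ0→fog] = [7, 8, 8]
r5 m[φ0→slip] = [2764800, 2764800, 1036800]
r5 m[φ1→fog] = [60, 160, 160]
r5 m[φ1→rain] = [98784, 49392, 138240]
r5 m[φ2→fog] = [7, 5, 9]
r5 m[φ2→snow] = [1843200, 2150400, 2764800]
r5 m[φ3→fog] = [8, 1, 5]
r5 m[φ4→rain] = [3, 6, 5]
r5 m[φ5→rain] = [5, 2, 4]
r5 m[φ6→fog] = [7, 7, 6]
r5 m[φ7→fog] = [9, 8, 8]
r5 m[fog→φ0] = [211680, 44800, 345600]
r5 m[fog→φ1] = [24696, 2240, 17280]
r5 m[fog→φ2] = [211680, 71680, 307200]
r5 m[fog→φ3] = [185220, 358400, 552960]
r5 m[fog→φ6] = [211680, 51200, 460800]
r5 m[fog→φ7] = [164640, 44800, 345600]
r5 m[snow→φ2] = [1, 1, 1]
r5 m[slip→φ0] = [1, 1, 1]
r5 m[rain→φ1] = [15, 12, 20]
r5 m[rain→φ4] = [493920, 98784, 552960]
r5 m[rain→φ5] = [296352, 296352, 691200]
r6 m[φ0→fog] = [7, 8, 8]
r6 m[φ0→slip] = [2764800, 2764800, 1036800]
r6 m[φ1→fog] = [60, 160, 160]
r6 m[φ1→rain] = [98784, 49392, 138240]
r6 m[φ2→fog] = [7, 5, 9]
r6 m[φ2→snow] = [1843200, 2150400, 2764800]
r6 m[φ3→fog] = [8, 1, 5]
r6 m[φ4→rain] = [3, 6, 5]
r6 m[φ5→rain] = [5, 2, 4]
r6 m[φ6→fog] = [7, 7, 6]
r6 m[φ7→fog] = [9, 8, 8]
r6 m[fog→φ0] = [211680, 44800, 345600]
r6 m[fog→φ1] = [24696, 2240, 17280]
r6 m[fog→φ2] = [211680, 71680, 307200]
r6 m[fog→φ3] = [185220, 358400, 552960]
r6 m[fog→φ6] = [211680, 51200, 460800]
r6 m[fog→φ7] = [164640, 44800, 345600]
r6 m[snow→φ2] = [1, 1, 1]
r6 m[slip→φ0] = [1, 1, 1]
r6 m[rain→φ1] = [15, 12, 20]
r6 m[rain→φ4] = [493920, 98784, 552960]
r6 m[rain→φ5] = [296352, 296352, 691200]
fixed point reached at round 6
traceback from fog: (fog=2, snow=2, slip=0, rain=2), score=2764800

assignment: (fog=2, snow=2, slip=0, rain=2); score = 2764800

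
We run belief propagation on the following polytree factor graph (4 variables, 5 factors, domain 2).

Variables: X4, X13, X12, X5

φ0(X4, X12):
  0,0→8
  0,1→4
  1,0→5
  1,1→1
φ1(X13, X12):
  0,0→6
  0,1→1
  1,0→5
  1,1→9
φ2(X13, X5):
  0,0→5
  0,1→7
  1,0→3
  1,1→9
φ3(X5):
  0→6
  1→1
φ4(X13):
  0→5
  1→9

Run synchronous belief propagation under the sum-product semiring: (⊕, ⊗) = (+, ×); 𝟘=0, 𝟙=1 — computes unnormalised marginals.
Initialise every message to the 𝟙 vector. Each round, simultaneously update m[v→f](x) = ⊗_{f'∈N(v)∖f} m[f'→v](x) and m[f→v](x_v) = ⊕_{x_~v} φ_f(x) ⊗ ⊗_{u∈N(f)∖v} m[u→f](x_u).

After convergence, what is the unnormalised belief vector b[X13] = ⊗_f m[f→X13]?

init: all messages = 𝟙 over 2 values
r1 m[φ0→X4] = [12, 6]
r1 m[φ0→X12] = [13, 5]
r1 m[φ1→X13] = [7, 14]
r1 m[φ1→X12] = [11, 10]
r1 m[φ2→X13] = [12, 12]
r1 m[φ2→X5] = [8, 16]
r1 m[φ3→X5] = [6, 1]
r1 m[φ4→X13] = [5, 9]
r1 m[X4→φ0] = [1, 1]
r1 m[X13→φ1] = [1, 1]
r1 m[X13→φ2] = [1, 1]
r1 m[X13→φ4] = [1, 1]
r1 m[X12→φ0] = [1, 1]
r1 m[X12→φ1] = [1, 1]
r1 m[X5→φ2] = [1, 1]
r1 m[X5→φ3] = [1, 1]
r2 m[φ0→X4] = [12, 6]
r2 m[φ0→X12] = [13, 5]
r2 m[φ1→X13] = [7, 14]
r2 m[φ1→X12] = [11, 10]
r2 m[φ2→X13] = [12, 12]
r2 m[φ2→X5] = [8, 16]
r2 m[φ3→X5] = [6, 1]
r2 m[φ4→X13] = [5, 9]
r2 m[X4→φ0] = [1, 1]
r2 m[X13→φ1] = [60, 108]
r2 m[X13→φ2] = [35, 126]
r2 m[X13→φ4] = [84, 168]
r2 m[X12→φ0] = [11, 10]
r2 m[X12→φ1] = [13, 5]
r2 m[X5→φ2] = [6, 1]
r2 m[X5→φ3] = [8, 16]
r3 m[φ0→X4] = [128, 65]
r3 m[φ0→X12] = [13, 5]
r3 m[φ1→X13] = [83, 110]
r3 m[φ1→X12] = [900, 1032]
r3 m[φ2→X13] = [37, 27]
r3 m[φ2→X5] = [553, 1379]
r3 m[φ3→X5] = [6, 1]
r3 m[φ4→X13] = [5, 9]
r3 m[X4→φ0] = [1, 1]
r3 m[X13→φ1] = [60, 108]
r3 m[X13→φ2] = [35, 126]
r3 m[X13→φ4] = [84, 168]
r3 m[X12→φ0] = [11, 10]
r3 m[X12→φ1] = [13, 5]
r3 m[X5→φ2] = [6, 1]
r3 m[X5→φ3] = [8, 16]
r4 m[φ0→X4] = [128, 65]
r4 m[φ0→X12] = [13, 5]
r4 m[φ1→X13] = [83, 110]
r4 m[φ1→X12] = [900, 1032]
r4 m[φ2→X13] = [37, 27]
r4 m[φ2→X5] = [553, 1379]
r4 m[φ3→X5] = [6, 1]
r4 m[φ4→X13] = [5, 9]
r4 m[X4→φ0] = [1, 1]
r4 m[X13→φ1] = [185, 243]
r4 m[X13→φ2] = [415, 990]
r4 m[X13→φ4] = [3071, 2970]
r4 m[X12→φ0] = [900, 1032]
r4 m[X12→φ1] = [13, 5]
r4 m[X5→φ2] = [6, 1]
r4 m[X5→φ3] = [553, 1379]
r5 m[φ0→X4] = [11328, 5532]
r5 m[φ0→X12] = [13, 5]
r5 m[φ1→X13] = [83, 110]
r5 m[φ1→X12] = [2325, 2372]
r5 m[φ2→X13] = [37, 27]
r5 m[φ2→X5] = [5045, 11815]
r5 m[φ3→X5] = [6, 1]
r5 m[φ4→X13] = [5, 9]
r5 m[X4→φ0] = [1, 1]
r5 m[X13→φ1] = [185, 243]
r5 m[X13→φ2] = [415, 990]
r5 m[X13→φ4] = [3071, 2970]
r5 m[X12→φ0] = [900, 1032]
r5 m[X12→φ1] = [13, 5]
r5 m[X5→φ2] = [6, 1]
r5 m[X5→φ3] = [553, 1379]
r6 m[φ0→X4] = [11328, 5532]
r6 m[φ0→X12] = [13, 5]
r6 m[φ1→X13] = [83, 110]
r6 m[φ1→X12] = [2325, 2372]
r6 m[φ2→X13] = [37, 27]
r6 m[φ2→X5] = [5045, 11815]
r6 m[φ3→X5] = [6, 1]
r6 m[φ4→X13] = [5, 9]
r6 m[X4→φ0] = [1, 1]
r6 m[X13→φ1] = [185, 243]
r6 m[X13→φ2] = [415, 990]
r6 m[X13→φ4] = [3071, 2970]
r6 m[X12→φ0] = [2325, 2372]
r6 m[X12→φ1] = [13, 5]
r6 m[X5→φ2] = [6, 1]
r6 m[X5→φ3] = [5045, 11815]
r7 m[φ0→X4] = [28088, 13997]
r7 m[φ0→X12] = [13, 5]
r7 m[φ1→X13] = [83, 110]
r7 m[φ1→X12] = [2325, 2372]
r7 m[φ2→X13] = [37, 27]
r7 m[φ2→X5] = [5045, 11815]
r7 m[φ3→X5] = [6, 1]
r7 m[φ4→X13] = [5, 9]
r7 m[X4→φ0] = [1, 1]
r7 m[X13→φ1] = [185, 243]
r7 m[X13→φ2] = [415, 990]
r7 m[X13→φ4] = [3071, 2970]
r7 m[X12→φ0] = [2325, 2372]
r7 m[X12→φ1] = [13, 5]
r7 m[X5→φ2] = [6, 1]
r7 m[X5→φ3] = [5045, 11815]
r8 m[φ0→X4] = [28088, 13997]
r8 m[φ0→X12] = [13, 5]
r8 m[φ1→X13] = [83, 110]
r8 m[φ1→X12] = [2325, 2372]
r8 m[φ2→X13] = [37, 27]
r8 m[φ2→X5] = [5045, 11815]
r8 m[φ3→X5] = [6, 1]
r8 m[φ4→X13] = [5, 9]
r8 m[X4→φ0] = [1, 1]
r8 m[X13→φ1] = [185, 243]
r8 m[X13→φ2] = [415, 990]
r8 m[X13→φ4] = [3071, 2970]
r8 m[X12→φ0] = [2325, 2372]
r8 m[X12→φ1] = [13, 5]
r8 m[X5→φ2] = [6, 1]
r8 m[X5→φ3] = [5045, 11815]
fixed point reached at round 8
b[X13] = ⊗ incoming = [15355, 26730]

b[X13] = [15355, 26730]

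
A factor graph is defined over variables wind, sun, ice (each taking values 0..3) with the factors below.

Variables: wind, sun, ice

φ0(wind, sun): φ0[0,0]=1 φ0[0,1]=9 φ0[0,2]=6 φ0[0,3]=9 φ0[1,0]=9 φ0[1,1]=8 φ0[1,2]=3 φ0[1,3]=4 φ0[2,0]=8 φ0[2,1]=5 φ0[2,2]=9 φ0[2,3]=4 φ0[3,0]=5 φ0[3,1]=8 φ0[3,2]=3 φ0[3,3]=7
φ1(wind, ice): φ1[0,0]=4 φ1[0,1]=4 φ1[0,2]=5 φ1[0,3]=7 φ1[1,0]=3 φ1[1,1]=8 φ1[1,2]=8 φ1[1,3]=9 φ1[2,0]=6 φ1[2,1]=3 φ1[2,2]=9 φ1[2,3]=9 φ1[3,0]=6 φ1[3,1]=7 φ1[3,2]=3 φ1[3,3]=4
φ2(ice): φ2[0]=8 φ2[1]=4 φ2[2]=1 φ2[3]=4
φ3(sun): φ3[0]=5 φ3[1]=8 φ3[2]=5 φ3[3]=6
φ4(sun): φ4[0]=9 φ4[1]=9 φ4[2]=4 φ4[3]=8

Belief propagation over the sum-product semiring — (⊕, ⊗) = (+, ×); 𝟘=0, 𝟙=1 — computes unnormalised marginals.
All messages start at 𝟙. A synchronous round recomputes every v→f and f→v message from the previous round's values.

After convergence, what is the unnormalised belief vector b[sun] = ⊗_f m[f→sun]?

b[sun] = [103320, 202608, 40320, 106272]

init: all messages = 𝟙 over 4 values
r1 m[φ0→wind] = [25, 24, 26, 23]
r1 m[φ0→sun] = [23, 30, 21, 24]
r1 m[φ1→wind] = [20, 28, 27, 20]
r1 m[φ1→ice] = [19, 22, 25, 29]
r1 m[φ2→ice] = [8, 4, 1, 4]
r1 m[φ3→sun] = [5, 8, 5, 6]
r1 m[φ4→sun] = [9, 9, 4, 8]
r1 m[wind→φ0] = [1, 1, 1, 1]
r1 m[wind→φ1] = [1, 1, 1, 1]
r1 m[sun→φ0] = [1, 1, 1, 1]
r1 m[sun→φ3] = [1, 1, 1, 1]
r1 m[sun→φ4] = [1, 1, 1, 1]
r1 m[ice→φ1] = [1, 1, 1, 1]
r1 m[ice→φ2] = [1, 1, 1, 1]
r2 m[φ0→wind] = [25, 24, 26, 23]
r2 m[φ0→sun] = [23, 30, 21, 24]
r2 m[φ1→wind] = [20, 28, 27, 20]
r2 m[φ1→ice] = [19, 22, 25, 29]
r2 m[φ2→ice] = [8, 4, 1, 4]
r2 m[φ3→sun] = [5, 8, 5, 6]
r2 m[φ4→sun] = [9, 9, 4, 8]
r2 m[wind→φ0] = [20, 28, 27, 20]
r2 m[wind→φ1] = [25, 24, 26, 23]
r2 m[sun→φ0] = [45, 72, 20, 48]
r2 m[sun→φ3] = [207, 270, 84, 192]
r2 m[sun→φ4] = [115, 240, 105, 144]
r2 m[ice→φ1] = [8, 4, 1, 4]
r2 m[ice→φ2] = [19, 22, 25, 29]
r3 m[φ0→wind] = [1245, 1233, 1092, 1197]
r3 m[φ0→sun] = [588, 699, 507, 540]
r3 m[φ1→wind] = [81, 100, 105, 95]
r3 m[φ1→ice] = [466, 531, 620, 717]
r3 m[φ2→ice] = [8, 4, 1, 4]
r3 m[φ3→sun] = [5, 8, 5, 6]
r3 m[φ4→sun] = [9, 9, 4, 8]
r3 m[wind→φ0] = [20, 28, 27, 20]
r3 m[wind→φ1] = [25, 24, 26, 23]
r3 m[sun→φ0] = [45, 72, 20, 48]
r3 m[sun→φ3] = [207, 270, 84, 192]
r3 m[sun→φ4] = [115, 240, 105, 144]
r3 m[ice→φ1] = [8, 4, 1, 4]
r3 m[ice→φ2] = [19, 22, 25, 29]
r4 m[φ0→wind] = [1245, 1233, 1092, 1197]
r4 m[φ0→sun] = [588, 699, 507, 540]
r4 m[φ1→wind] = [81, 100, 105, 95]
r4 m[φ1→ice] = [466, 531, 620, 717]
r4 m[φ2→ice] = [8, 4, 1, 4]
r4 m[φ3→sun] = [5, 8, 5, 6]
r4 m[φ4→sun] = [9, 9, 4, 8]
r4 m[wind→φ0] = [81, 100, 105, 95]
r4 m[wind→φ1] = [1245, 1233, 1092, 1197]
r4 m[sun→φ0] = [45, 72, 20, 48]
r4 m[sun→φ3] = [5292, 6291, 2028, 4320]
r4 m[sun→φ4] = [2940, 5592, 2535, 3240]
r4 m[ice→φ1] = [8, 4, 1, 4]
r4 m[ice→φ2] = [466, 531, 620, 717]
r5 m[φ0→wind] = [1245, 1233, 1092, 1197]
r5 m[φ0→sun] = [2296, 2814, 2016, 2214]
r5 m[φ1→wind] = [81, 100, 105, 95]
r5 m[φ1→ice] = [22413, 26499, 29508, 34428]
r5 m[φ2→ice] = [8, 4, 1, 4]
r5 m[φ3→sun] = [5, 8, 5, 6]
r5 m[φ4→sun] = [9, 9, 4, 8]
r5 m[wind→φ0] = [81, 100, 105, 95]
r5 m[wind→φ1] = [1245, 1233, 1092, 1197]
r5 m[sun→φ0] = [45, 72, 20, 48]
r5 m[sun→φ3] = [5292, 6291, 2028, 4320]
r5 m[sun→φ4] = [2940, 5592, 2535, 3240]
r5 m[ice→φ1] = [8, 4, 1, 4]
r5 m[ice→φ2] = [466, 531, 620, 717]
r6 m[φ0→wind] = [1245, 1233, 1092, 1197]
r6 m[φ0→sun] = [2296, 2814, 2016, 2214]
r6 m[φ1→wind] = [81, 100, 105, 95]
r6 m[φ1→ice] = [22413, 26499, 29508, 34428]
r6 m[φ2→ice] = [8, 4, 1, 4]
r6 m[φ3→sun] = [5, 8, 5, 6]
r6 m[φ4→sun] = [9, 9, 4, 8]
r6 m[wind→φ0] = [81, 100, 105, 95]
r6 m[wind→φ1] = [1245, 1233, 1092, 1197]
r6 m[sun→φ0] = [45, 72, 20, 48]
r6 m[sun→φ3] = [20664, 25326, 8064, 17712]
r6 m[sun→φ4] = [11480, 22512, 10080, 13284]
r6 m[ice→φ1] = [8, 4, 1, 4]
r6 m[ice→φ2] = [22413, 26499, 29508, 34428]
r7 m[φ0→wind] = [1245, 1233, 1092, 1197]
r7 m[φ0→sun] = [2296, 2814, 2016, 2214]
r7 m[φ1→wind] = [81, 100, 105, 95]
r7 m[φ1→ice] = [22413, 26499, 29508, 34428]
r7 m[φ2→ice] = [8, 4, 1, 4]
r7 m[φ3→sun] = [5, 8, 5, 6]
r7 m[φ4→sun] = [9, 9, 4, 8]
r7 m[wind→φ0] = [81, 100, 105, 95]
r7 m[wind→φ1] = [1245, 1233, 1092, 1197]
r7 m[sun→φ0] = [45, 72, 20, 48]
r7 m[sun→φ3] = [20664, 25326, 8064, 17712]
r7 m[sun→φ4] = [11480, 22512, 10080, 13284]
r7 m[ice→φ1] = [8, 4, 1, 4]
r7 m[ice→φ2] = [22413, 26499, 29508, 34428]
fixed point reached at round 7
b[sun] = ⊗ incoming = [103320, 202608, 40320, 106272]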